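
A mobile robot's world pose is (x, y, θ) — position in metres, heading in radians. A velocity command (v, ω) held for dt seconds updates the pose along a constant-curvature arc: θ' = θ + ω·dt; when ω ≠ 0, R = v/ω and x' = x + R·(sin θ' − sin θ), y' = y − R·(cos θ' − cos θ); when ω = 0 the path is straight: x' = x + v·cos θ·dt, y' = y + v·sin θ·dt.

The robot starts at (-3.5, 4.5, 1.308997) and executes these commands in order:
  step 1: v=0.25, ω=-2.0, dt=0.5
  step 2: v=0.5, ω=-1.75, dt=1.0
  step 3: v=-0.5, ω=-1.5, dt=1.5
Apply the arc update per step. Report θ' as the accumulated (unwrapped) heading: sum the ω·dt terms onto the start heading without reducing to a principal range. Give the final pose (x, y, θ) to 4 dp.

(-2.5425, 4.6789, -3.6910)

step 1: θ'=0.3090 (R=-0.1250) → pose (-3.4173, 4.5867, 0.3090)
step 2: θ'=-1.4410 (R=-0.2857) → pose (-3.0471, 4.3515, -1.4410)
step 3: θ'=-3.6910 (R=0.3333) → pose (-2.5425, 4.6789, -3.6910)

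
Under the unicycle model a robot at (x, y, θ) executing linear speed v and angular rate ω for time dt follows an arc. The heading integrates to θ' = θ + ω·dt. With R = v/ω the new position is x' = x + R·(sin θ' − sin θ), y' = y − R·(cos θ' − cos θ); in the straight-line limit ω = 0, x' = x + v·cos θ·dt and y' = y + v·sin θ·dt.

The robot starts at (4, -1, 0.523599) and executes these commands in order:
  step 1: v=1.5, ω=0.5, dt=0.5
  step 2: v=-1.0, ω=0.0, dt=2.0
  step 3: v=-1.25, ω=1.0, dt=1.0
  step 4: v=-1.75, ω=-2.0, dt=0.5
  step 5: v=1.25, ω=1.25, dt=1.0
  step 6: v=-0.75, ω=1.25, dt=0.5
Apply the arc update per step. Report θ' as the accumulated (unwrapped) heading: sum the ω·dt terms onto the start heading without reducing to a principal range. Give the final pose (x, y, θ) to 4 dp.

step 1: θ'=0.7736 (R=3.0000) → pose (4.5961, -0.5481, 0.7736)
step 2: θ'=0.7736 (straight) → pose (3.1653, -1.9456, 0.7736)
step 3: θ'=1.7736 (R=-1.2500) → pose (2.8144, -3.0916, 1.7736)
step 4: θ'=0.7736 (R=0.8750) → pose (2.5687, -3.8938, 0.7736)
step 5: θ'=2.0236 (R=1.0000) → pose (2.7692, -2.7409, 2.0236)
step 6: θ'=2.6486 (R=-0.6000) → pose (3.0247, -3.0070, 2.6486)

(3.0247, -3.0070, 2.6486)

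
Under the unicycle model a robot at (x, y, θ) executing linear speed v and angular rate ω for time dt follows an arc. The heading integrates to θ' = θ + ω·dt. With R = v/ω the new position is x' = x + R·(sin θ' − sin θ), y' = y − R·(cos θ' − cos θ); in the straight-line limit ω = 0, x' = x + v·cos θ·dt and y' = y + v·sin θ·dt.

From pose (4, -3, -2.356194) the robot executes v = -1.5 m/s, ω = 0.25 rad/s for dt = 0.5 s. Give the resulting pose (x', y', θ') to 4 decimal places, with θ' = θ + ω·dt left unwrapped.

θ' = -2.3562 + 0.25·0.5 = -2.2312
R = v/ω = -1.5/0.25 = -6.0000
x' = 4 + -6.0000·(sin -2.2312 − sin -2.3562) = 4.4958
y' = -3 − -6.0000·(cos -2.2312 − cos -2.3562) = -2.4379

(4.4958, -2.4379, -2.2312)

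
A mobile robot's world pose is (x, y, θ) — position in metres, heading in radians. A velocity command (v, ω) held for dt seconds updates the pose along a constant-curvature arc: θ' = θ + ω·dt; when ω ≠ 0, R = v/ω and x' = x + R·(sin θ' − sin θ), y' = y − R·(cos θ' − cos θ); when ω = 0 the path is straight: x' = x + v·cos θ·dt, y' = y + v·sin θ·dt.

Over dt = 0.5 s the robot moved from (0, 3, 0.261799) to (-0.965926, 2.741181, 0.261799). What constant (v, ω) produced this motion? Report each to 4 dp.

v = -2.0000, ω = 0.0000

Δθ = 0.261799 − 0.261799 = 0.000000
ω = Δθ/dt = 0.000000/0.5 = 0.0000
ω = 0 → v = (Δx·cos θ + Δy·sin θ)/dt = -2.0000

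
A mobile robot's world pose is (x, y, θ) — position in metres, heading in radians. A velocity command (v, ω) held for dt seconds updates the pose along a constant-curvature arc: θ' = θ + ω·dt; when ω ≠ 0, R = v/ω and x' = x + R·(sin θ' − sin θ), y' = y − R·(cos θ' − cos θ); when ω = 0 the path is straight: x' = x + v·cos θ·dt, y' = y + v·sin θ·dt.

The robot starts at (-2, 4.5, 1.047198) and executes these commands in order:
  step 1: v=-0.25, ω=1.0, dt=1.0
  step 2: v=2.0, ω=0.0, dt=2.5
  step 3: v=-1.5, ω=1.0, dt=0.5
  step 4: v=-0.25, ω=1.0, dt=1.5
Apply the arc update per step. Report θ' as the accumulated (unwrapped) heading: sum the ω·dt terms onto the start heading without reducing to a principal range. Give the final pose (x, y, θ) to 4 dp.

step 1: θ'=2.0472 (R=-0.2500) → pose (-2.0057, 4.2604, 2.0472)
step 2: θ'=2.0472 (straight) → pose (-4.2986, 8.7036, 2.0472)
step 3: θ'=2.5472 (R=-1.5000) → pose (-3.8056, 8.1488, 2.5472)
step 4: θ'=4.0472 (R=-0.2500) → pose (-3.4689, 8.2016, 4.0472)

(-3.4689, 8.2016, 4.0472)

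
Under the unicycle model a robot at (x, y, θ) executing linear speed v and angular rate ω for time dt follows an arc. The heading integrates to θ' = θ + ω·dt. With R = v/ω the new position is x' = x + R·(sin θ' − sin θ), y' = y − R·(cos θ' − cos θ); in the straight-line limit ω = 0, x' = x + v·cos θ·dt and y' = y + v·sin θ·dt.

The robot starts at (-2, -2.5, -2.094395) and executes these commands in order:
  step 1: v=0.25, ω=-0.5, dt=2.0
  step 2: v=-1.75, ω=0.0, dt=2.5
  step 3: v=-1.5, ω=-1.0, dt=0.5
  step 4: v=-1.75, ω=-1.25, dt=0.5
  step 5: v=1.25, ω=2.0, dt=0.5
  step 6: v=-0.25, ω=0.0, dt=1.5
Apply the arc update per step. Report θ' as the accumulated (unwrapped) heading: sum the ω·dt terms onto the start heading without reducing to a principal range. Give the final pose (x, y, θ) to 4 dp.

(3.1804, -2.9907, -3.2194)

step 1: θ'=-3.0944 (R=-0.5000) → pose (-2.4094, -2.7494, -3.0944)
step 2: θ'=-3.0944 (straight) → pose (1.9607, -2.5430, -3.0944)
step 3: θ'=-3.5944 (R=1.5000) → pose (2.6877, -2.6925, -3.5944)
step 4: θ'=-4.2194 (R=1.4000) → pose (3.3085, -3.2889, -4.2194)
step 5: θ'=-3.2194 (R=0.6250) → pose (2.8065, -2.9615, -3.2194)
step 6: θ'=-3.2194 (straight) → pose (3.1804, -2.9907, -3.2194)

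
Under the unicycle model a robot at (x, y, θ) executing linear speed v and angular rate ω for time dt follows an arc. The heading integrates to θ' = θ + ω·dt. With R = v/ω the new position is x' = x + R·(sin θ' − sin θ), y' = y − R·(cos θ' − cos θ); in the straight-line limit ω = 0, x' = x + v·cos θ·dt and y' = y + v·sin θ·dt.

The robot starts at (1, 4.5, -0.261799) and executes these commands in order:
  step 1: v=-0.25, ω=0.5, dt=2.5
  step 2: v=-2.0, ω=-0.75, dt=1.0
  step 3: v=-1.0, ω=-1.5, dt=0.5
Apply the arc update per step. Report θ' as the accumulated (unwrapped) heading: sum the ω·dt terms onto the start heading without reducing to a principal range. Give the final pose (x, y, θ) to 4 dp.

(-1.6283, 3.2345, -0.5118)

step 1: θ'=0.9882 (R=-0.5000) → pose (0.4531, 4.2921, 0.9882)
step 2: θ'=0.2382 (R=2.6667) → pose (-1.1445, 3.1679, 0.2382)
step 3: θ'=-0.5118 (R=0.6667) → pose (-1.6283, 3.2345, -0.5118)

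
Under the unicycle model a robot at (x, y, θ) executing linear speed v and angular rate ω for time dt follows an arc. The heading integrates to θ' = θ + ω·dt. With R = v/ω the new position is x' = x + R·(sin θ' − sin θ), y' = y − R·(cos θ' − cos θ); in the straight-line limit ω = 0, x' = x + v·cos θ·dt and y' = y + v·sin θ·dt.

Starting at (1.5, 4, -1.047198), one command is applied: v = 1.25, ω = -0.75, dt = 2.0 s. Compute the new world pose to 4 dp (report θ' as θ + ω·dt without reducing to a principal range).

θ' = -1.0472 + -0.75·2.0 = -2.5472
R = v/ω = 1.25/-0.75 = -1.6667
x' = 1.5 + -1.6667·(sin -2.5472 − sin -1.0472) = 0.9900
y' = 4 − -1.6667·(cos -2.5472 − cos -1.0472) = 1.7859

(0.9900, 1.7859, -2.5472)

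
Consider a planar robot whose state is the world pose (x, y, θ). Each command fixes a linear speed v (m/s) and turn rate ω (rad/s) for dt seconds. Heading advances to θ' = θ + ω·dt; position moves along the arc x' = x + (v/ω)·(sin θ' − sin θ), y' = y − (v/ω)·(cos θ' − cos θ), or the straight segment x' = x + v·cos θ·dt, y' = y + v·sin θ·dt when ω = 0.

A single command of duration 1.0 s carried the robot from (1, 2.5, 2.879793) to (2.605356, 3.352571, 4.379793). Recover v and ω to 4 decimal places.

Δθ = 4.379793 − 2.879793 = 1.500000
ω = Δθ/dt = 1.500000/1.0 = 1.5000
R = Δx/(sin θ' − sin θ) = -1.3333
v = R·ω = -1.3333·1.5000 = -2.0000

v = -2.0000, ω = 1.5000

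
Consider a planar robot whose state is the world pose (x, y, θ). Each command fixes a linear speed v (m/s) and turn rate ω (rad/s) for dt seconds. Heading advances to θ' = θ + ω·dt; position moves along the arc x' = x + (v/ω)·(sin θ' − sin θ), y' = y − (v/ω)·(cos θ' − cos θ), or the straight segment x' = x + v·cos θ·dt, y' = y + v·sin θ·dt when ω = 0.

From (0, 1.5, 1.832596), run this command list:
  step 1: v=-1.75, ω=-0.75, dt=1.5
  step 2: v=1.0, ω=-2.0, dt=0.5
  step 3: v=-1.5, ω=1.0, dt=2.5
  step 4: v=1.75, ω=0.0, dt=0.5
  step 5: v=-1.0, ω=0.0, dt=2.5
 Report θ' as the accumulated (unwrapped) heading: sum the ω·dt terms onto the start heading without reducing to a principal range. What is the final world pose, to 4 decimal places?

(-0.9401, -4.4130, 2.2076)

step 1: θ'=0.7076 (R=2.3333) → pose (-0.7371, -0.8771, 0.7076)
step 2: θ'=-0.2924 (R=-0.5000) → pose (-0.2680, -0.7783, -0.2924)
step 3: θ'=2.2076 (R=-1.5000) → pose (-1.9064, -3.1065, 2.2076)
step 4: θ'=2.2076 (straight) → pose (-2.4267, -2.4030, 2.2076)
step 5: θ'=2.2076 (straight) → pose (-0.9401, -4.4130, 2.2076)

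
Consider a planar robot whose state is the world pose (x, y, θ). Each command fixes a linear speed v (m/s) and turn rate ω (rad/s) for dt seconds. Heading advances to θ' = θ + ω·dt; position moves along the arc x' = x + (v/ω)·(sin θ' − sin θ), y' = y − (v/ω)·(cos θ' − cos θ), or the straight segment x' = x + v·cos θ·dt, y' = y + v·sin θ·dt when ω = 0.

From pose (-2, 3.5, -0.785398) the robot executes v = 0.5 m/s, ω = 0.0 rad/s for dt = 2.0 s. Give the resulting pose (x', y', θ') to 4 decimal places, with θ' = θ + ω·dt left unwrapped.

(-1.2929, 2.7929, -0.7854)

θ' = -0.7854 + 0.0·2.0 = -0.7854
ω = 0 → straight: x' = -2 + 0.5·cos(-0.7854)·2.0 = -1.2929
y' = 3.5 + 0.5·sin(-0.7854)·2.0 = 2.7929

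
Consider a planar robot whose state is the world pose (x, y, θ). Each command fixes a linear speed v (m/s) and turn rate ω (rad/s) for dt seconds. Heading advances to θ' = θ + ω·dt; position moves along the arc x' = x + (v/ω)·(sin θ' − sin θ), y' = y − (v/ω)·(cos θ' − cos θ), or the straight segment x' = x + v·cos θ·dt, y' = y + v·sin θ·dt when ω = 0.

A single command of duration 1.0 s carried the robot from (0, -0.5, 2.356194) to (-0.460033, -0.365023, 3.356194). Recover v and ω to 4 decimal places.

Δθ = 3.356194 − 2.356194 = 1.000000
ω = Δθ/dt = 1.000000/1.0 = 1.0000
R = Δx/(sin θ' − sin θ) = 0.5000
v = R·ω = 0.5000·1.0000 = 0.5000

v = 0.5000, ω = 1.0000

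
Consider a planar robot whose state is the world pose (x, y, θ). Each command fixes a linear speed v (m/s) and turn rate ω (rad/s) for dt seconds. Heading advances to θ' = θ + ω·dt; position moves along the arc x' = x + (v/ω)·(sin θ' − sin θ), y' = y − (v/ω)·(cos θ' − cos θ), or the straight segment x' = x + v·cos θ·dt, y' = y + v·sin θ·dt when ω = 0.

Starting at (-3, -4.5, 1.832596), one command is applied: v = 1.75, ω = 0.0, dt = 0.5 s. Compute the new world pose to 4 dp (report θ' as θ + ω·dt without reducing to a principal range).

(-3.2265, -3.6548, 1.8326)

θ' = 1.8326 + 0.0·0.5 = 1.8326
ω = 0 → straight: x' = -3 + 1.75·cos(1.8326)·0.5 = -3.2265
y' = -4.5 + 1.75·sin(1.8326)·0.5 = -3.6548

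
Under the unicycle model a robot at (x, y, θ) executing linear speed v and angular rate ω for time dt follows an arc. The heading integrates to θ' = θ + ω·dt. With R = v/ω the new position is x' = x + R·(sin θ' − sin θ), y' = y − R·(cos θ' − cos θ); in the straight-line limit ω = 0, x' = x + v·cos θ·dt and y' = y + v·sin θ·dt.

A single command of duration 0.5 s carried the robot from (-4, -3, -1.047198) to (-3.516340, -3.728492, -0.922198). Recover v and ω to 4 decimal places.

v = 1.7500, ω = 0.2500

Δθ = -0.922198 − -1.047198 = 0.125000
ω = Δθ/dt = 0.125000/0.5 = 0.2500
R = −Δy/(cos θ' − cos θ) = 7.0000
v = R·ω = 7.0000·0.2500 = 1.7500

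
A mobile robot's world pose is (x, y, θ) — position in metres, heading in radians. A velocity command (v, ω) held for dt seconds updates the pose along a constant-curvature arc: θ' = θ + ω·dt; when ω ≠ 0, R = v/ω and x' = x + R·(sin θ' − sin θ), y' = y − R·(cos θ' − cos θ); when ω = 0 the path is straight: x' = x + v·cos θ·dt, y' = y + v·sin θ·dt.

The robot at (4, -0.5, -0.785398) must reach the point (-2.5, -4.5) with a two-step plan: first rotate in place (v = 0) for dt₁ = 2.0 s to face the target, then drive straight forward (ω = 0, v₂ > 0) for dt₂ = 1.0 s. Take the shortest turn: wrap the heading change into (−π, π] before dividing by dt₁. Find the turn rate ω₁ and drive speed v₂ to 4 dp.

heading to target = atan2(-4.5−-0.5, -2.5−4) = -2.5899
Δθ = wrap(-2.5899 − -0.7854) = -1.8045; ω₁ = Δθ/dt₁ = -0.9023
distance = √((-2.5−4)² + (-4.5−-0.5)²) = 7.6322; v₂ = distance/dt₂ = 7.6322

ω₁ = -0.9023, v₂ = 7.6322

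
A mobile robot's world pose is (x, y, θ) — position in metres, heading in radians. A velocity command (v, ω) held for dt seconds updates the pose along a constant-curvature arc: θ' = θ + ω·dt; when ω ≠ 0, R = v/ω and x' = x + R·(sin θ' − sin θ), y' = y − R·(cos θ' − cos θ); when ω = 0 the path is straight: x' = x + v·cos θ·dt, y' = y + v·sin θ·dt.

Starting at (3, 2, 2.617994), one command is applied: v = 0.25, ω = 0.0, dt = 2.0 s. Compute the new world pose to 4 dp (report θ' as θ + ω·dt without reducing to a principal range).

θ' = 2.6180 + 0.0·2.0 = 2.6180
ω = 0 → straight: x' = 3 + 0.25·cos(2.6180)·2.0 = 2.5670
y' = 2 + 0.25·sin(2.6180)·2.0 = 2.2500

(2.5670, 2.2500, 2.6180)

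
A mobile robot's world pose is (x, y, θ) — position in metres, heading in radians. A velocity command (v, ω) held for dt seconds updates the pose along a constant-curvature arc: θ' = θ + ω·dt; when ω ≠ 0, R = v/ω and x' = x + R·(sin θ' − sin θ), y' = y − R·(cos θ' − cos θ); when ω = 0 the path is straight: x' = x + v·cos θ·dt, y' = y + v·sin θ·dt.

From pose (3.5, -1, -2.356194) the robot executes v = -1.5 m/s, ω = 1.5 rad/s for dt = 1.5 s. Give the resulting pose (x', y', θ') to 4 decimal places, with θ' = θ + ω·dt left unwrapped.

θ' = -2.3562 + 1.5·1.5 = -0.1062
R = v/ω = -1.5/1.5 = -1.0000
x' = 3.5 + -1.0000·(sin -0.1062 − sin -2.3562) = 2.8989
y' = -1 − -1.0000·(cos -0.1062 − cos -2.3562) = 0.7015

(2.8989, 0.7015, -0.1062)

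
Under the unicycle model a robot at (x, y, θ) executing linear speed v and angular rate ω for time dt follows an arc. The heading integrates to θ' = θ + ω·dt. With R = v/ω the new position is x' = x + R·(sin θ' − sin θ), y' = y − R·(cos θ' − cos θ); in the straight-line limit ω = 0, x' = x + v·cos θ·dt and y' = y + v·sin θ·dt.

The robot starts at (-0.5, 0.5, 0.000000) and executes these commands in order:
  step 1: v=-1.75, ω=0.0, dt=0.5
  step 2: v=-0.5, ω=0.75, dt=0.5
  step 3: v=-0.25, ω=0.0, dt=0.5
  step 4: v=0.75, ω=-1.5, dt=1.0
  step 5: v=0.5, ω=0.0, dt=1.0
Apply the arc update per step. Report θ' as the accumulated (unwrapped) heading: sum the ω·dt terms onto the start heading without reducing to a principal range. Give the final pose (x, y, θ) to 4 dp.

step 1: θ'=0.0000 (straight) → pose (-1.3750, 0.5000, 0.0000)
step 2: θ'=0.3750 (R=-0.6667) → pose (-1.6192, 0.4537, 0.3750)
step 3: θ'=0.3750 (straight) → pose (-1.7355, 0.4079, 0.3750)
step 4: θ'=-1.1250 (R=-0.5000) → pose (-1.1012, 0.1582, -1.1250)
step 5: θ'=-1.1250 (straight) → pose (-0.8856, -0.2929, -1.1250)

(-0.8856, -0.2929, -1.1250)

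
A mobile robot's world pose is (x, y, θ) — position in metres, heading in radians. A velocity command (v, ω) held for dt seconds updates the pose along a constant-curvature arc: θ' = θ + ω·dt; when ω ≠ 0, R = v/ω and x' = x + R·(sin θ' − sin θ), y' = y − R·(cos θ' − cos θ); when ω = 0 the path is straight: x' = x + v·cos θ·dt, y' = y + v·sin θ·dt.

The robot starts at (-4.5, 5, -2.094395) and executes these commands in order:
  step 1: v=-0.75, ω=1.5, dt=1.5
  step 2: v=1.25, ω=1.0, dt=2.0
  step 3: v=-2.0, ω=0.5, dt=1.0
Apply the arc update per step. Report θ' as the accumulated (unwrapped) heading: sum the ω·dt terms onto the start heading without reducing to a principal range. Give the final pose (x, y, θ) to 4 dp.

step 1: θ'=0.1556 (R=-0.5000) → pose (-5.0105, 5.7440, 0.1556)
step 2: θ'=2.1556 (R=1.2500) → pose (-4.1620, 7.6689, 2.1556)
step 3: θ'=2.6556 (R=-4.0000) → pose (-2.6950, 6.3402, 2.6556)

(-2.6950, 6.3402, 2.6556)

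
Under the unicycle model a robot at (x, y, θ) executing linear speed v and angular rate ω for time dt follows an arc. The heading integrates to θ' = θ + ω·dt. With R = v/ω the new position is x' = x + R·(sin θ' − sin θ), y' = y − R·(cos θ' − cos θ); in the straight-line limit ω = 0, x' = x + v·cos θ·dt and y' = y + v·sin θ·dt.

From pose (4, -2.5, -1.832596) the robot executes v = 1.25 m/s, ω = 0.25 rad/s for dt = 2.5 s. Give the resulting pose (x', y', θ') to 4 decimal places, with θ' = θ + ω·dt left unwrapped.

(4.1558, -5.5704, -1.2076)

θ' = -1.8326 + 0.25·2.5 = -1.2076
R = v/ω = 1.25/0.25 = 5.0000
x' = 4 + 5.0000·(sin -1.2076 − sin -1.8326) = 4.1558
y' = -2.5 − 5.0000·(cos -1.2076 − cos -1.8326) = -5.5704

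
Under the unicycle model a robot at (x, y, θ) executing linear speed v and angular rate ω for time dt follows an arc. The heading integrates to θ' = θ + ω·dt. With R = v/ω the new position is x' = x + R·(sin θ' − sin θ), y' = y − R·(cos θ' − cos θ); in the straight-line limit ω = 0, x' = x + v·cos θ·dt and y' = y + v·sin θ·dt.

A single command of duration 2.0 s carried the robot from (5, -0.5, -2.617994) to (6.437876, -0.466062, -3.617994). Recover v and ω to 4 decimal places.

Δθ = -3.617994 − -2.617994 = -1.000000
ω = Δθ/dt = -1.000000/2.0 = -0.5000
R = Δx/(sin θ' − sin θ) = 1.5000
v = R·ω = 1.5000·-0.5000 = -0.7500

v = -0.7500, ω = -0.5000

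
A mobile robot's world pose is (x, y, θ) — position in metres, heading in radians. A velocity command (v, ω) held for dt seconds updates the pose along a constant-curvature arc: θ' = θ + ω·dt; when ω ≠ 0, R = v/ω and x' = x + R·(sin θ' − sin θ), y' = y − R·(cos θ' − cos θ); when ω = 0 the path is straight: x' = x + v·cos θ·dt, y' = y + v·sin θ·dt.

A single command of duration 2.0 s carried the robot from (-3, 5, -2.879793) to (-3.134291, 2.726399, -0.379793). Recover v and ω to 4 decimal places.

Δθ = -0.379793 − -2.879793 = 2.500000
ω = Δθ/dt = 2.500000/2.0 = 1.2500
R = −Δy/(cos θ' − cos θ) = 1.2000
v = R·ω = 1.2000·1.2500 = 1.5000

v = 1.5000, ω = 1.2500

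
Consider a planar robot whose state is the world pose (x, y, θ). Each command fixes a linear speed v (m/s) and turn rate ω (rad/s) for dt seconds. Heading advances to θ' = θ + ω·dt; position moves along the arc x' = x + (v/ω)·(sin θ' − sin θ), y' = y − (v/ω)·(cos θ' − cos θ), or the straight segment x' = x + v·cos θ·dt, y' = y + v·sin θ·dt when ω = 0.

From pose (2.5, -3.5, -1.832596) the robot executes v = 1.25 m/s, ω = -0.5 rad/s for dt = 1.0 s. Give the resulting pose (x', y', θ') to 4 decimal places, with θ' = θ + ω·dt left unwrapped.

θ' = -1.8326 + -0.5·1.0 = -2.3326
R = v/ω = 1.25/-0.5 = -2.5000
x' = 2.5 + -2.5000·(sin -2.3326 − sin -1.8326) = 1.8942
y' = -3.5 − -2.5000·(cos -2.3326 − cos -1.8326) = -4.5785

(1.8942, -4.5785, -2.3326)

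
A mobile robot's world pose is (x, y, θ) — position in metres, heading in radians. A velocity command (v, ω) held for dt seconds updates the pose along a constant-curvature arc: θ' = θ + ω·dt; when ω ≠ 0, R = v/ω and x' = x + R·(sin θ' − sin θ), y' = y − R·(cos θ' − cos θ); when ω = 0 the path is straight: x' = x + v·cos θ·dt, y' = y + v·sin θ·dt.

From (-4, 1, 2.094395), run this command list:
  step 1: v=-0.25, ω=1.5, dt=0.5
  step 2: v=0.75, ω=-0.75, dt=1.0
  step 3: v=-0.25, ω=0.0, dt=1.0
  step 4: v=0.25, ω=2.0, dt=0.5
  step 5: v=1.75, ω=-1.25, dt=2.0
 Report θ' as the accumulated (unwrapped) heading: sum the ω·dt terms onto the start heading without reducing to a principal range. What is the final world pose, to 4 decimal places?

step 1: θ'=2.8444 (R=-0.1667) → pose (-3.9045, 0.9240, 2.8444)
step 2: θ'=2.0944 (R=-1.0000) → pose (-4.4777, 1.3801, 2.0944)
step 3: θ'=2.0944 (straight) → pose (-4.3527, 1.1636, 2.0944)
step 4: θ'=3.0944 (R=0.1250) → pose (-4.4550, 1.2260, 3.0944)
step 5: θ'=0.5944 (R=-1.4000) → pose (-5.1730, 3.7843, 0.5944)

(-5.1730, 3.7843, 0.5944)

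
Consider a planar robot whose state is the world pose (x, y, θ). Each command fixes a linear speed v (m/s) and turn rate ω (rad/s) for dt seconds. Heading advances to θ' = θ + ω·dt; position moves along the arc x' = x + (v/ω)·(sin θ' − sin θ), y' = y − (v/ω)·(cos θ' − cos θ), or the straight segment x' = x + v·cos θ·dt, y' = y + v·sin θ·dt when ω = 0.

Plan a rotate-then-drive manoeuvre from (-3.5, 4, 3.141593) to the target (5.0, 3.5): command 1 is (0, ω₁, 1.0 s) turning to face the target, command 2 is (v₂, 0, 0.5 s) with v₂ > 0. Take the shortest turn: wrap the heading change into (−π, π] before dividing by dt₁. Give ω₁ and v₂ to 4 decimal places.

ω₁ = 3.0828, v₂ = 17.0294

heading to target = atan2(3.5−4, 5−-3.5) = -0.0588
Δθ = wrap(-0.0588 − 3.1416) = 3.0828; ω₁ = Δθ/dt₁ = 3.0828
distance = √((5−-3.5)² + (3.5−4)²) = 8.5147; v₂ = distance/dt₂ = 17.0294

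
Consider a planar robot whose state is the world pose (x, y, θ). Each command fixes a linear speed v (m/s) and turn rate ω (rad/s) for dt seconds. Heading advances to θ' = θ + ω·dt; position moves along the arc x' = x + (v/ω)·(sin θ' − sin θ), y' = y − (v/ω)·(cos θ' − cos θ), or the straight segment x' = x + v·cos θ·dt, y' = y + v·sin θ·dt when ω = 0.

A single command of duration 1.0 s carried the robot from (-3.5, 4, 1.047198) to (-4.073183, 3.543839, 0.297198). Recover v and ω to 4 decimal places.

Δθ = 0.297198 − 1.047198 = -0.750000
ω = Δθ/dt = -0.750000/1.0 = -0.7500
R = Δx/(sin θ' − sin θ) = 1.0000
v = R·ω = 1.0000·-0.7500 = -0.7500

v = -0.7500, ω = -0.7500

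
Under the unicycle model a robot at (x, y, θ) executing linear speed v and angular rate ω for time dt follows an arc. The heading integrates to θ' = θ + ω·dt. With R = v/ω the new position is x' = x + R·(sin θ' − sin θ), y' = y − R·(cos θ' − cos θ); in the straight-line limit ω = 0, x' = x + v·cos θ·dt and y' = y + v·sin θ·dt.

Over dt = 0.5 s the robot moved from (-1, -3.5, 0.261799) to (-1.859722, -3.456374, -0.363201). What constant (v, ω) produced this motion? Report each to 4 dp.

v = -1.7500, ω = -1.2500

Δθ = -0.363201 − 0.261799 = -0.625000
ω = Δθ/dt = -0.625000/0.5 = -1.2500
R = Δx/(sin θ' − sin θ) = 1.4000
v = R·ω = 1.4000·-1.2500 = -1.7500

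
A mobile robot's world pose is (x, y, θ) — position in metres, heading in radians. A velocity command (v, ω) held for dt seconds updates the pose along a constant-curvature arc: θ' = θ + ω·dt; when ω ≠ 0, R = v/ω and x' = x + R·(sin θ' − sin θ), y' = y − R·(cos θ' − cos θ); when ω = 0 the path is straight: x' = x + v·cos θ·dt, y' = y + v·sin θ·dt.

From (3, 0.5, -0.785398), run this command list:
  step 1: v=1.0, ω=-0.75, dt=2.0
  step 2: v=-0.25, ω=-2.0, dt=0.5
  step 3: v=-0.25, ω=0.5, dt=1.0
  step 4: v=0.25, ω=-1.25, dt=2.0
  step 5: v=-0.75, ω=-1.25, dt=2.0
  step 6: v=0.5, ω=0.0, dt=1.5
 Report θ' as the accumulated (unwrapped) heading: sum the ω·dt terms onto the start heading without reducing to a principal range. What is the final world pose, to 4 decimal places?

(2.1335, -1.4167, -7.7854)

step 1: θ'=-2.2854 (R=-1.3333) → pose (3.0643, -1.3166, -2.2854)
step 2: θ'=-3.2854 (R=0.1250) → pose (3.1767, -1.2748, -3.2854)
step 3: θ'=-2.7854 (R=-0.5000) → pose (3.4227, -1.2485, -2.7854)
step 4: θ'=-5.2854 (R=-0.2000) → pose (3.1849, -0.9527, -5.2854)
step 5: θ'=-7.7854 (R=0.6000) → pose (2.0821, -0.6685, -7.7854)
step 6: θ'=-7.7854 (straight) → pose (2.1335, -1.4167, -7.7854)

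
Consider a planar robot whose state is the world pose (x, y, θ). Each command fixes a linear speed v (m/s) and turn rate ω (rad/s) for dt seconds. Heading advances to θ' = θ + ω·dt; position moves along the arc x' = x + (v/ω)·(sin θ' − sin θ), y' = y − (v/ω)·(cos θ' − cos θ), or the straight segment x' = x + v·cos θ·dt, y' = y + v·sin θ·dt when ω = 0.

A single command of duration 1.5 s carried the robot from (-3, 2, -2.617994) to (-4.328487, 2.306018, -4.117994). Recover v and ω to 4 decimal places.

Δθ = -4.117994 − -2.617994 = -1.500000
ω = Δθ/dt = -1.500000/1.5 = -1.0000
R = Δx/(sin θ' − sin θ) = -1.0000
v = R·ω = -1.0000·-1.0000 = 1.0000

v = 1.0000, ω = -1.0000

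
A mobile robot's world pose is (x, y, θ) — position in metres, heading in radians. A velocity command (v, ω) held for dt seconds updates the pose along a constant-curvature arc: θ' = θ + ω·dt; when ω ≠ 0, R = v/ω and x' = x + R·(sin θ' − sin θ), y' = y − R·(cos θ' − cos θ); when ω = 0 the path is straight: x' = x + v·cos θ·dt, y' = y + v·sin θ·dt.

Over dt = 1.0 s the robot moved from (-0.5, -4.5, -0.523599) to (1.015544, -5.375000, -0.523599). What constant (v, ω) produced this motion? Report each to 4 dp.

v = 1.7500, ω = 0.0000

Δθ = -0.523599 − -0.523599 = 0.000000
ω = Δθ/dt = 0.000000/1.0 = 0.0000
ω = 0 → v = (Δx·cos θ + Δy·sin θ)/dt = 1.7500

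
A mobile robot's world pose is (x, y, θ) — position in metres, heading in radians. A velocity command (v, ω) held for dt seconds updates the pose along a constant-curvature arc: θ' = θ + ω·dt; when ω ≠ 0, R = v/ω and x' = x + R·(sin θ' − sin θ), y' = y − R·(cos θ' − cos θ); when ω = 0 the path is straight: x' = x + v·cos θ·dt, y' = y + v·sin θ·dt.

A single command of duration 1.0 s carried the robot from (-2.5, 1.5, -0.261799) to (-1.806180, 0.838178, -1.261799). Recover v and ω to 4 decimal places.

v = 1.0000, ω = -1.0000

Δθ = -1.261799 − -0.261799 = -1.000000
ω = Δθ/dt = -1.000000/1.0 = -1.0000
R = Δx/(sin θ' − sin θ) = -1.0000
v = R·ω = -1.0000·-1.0000 = 1.0000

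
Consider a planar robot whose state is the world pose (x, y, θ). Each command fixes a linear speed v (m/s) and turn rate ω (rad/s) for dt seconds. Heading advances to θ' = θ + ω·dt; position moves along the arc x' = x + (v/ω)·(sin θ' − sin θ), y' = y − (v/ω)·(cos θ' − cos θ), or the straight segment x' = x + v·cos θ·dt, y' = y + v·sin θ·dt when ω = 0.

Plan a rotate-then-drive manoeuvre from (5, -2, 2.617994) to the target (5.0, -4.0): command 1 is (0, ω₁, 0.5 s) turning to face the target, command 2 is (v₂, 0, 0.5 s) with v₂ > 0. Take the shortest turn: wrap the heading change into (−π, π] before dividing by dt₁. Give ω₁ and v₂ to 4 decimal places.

heading to target = atan2(-4−-2, 5−5) = -1.5708
Δθ = wrap(-1.5708 − 2.6180) = 2.0944; ω₁ = Δθ/dt₁ = 4.1888
distance = √((5−5)² + (-4−-2)²) = 2.0000; v₂ = distance/dt₂ = 4.0000

ω₁ = 4.1888, v₂ = 4.0000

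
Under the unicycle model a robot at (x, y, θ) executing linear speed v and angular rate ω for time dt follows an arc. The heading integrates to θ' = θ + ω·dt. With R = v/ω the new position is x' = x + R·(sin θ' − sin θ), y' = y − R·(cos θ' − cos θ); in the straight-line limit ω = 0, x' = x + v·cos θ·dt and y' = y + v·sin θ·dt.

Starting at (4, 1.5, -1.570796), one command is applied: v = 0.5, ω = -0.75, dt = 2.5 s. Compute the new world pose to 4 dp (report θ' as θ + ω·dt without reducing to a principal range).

θ' = -1.5708 + -0.75·2.5 = -3.4458
R = v/ω = 0.5/-0.75 = -0.6667
x' = 4 + -0.6667·(sin -3.4458 − sin -1.5708) = 3.1336
y' = 1.5 − -0.6667·(cos -3.4458 − cos -1.5708) = 0.8639

(3.1336, 0.8639, -3.4458)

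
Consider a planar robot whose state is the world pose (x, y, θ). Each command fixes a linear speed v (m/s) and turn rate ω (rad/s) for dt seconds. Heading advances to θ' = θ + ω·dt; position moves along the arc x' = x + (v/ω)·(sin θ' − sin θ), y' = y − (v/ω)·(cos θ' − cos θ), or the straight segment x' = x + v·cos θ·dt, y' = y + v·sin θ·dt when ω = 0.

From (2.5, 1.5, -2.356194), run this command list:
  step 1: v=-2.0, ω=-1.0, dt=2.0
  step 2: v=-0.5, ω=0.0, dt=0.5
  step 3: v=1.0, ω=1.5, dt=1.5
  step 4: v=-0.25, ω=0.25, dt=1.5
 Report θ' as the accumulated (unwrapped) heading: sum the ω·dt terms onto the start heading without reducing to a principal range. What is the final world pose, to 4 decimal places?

step 1: θ'=-4.3562 (R=2.0000) → pose (5.7887, 0.7832, -4.3562)
step 2: θ'=-4.3562 (straight) → pose (5.8759, 0.5489, -4.3562)
step 3: θ'=-2.1062 (R=0.6667) → pose (4.6777, 0.6565, -2.1062)
step 4: θ'=-1.7312 (R=-1.0000) → pose (4.8048, 1.0070, -1.7312)

(4.8048, 1.0070, -1.7312)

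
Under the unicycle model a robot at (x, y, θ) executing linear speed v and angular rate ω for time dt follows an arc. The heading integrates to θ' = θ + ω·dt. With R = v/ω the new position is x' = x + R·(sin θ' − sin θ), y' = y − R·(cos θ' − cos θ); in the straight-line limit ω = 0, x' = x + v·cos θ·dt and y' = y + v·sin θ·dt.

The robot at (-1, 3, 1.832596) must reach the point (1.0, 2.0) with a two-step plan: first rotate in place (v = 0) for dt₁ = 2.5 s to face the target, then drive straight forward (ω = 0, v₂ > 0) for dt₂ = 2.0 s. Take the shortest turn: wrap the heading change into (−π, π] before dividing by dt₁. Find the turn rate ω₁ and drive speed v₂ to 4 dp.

ω₁ = -0.9185, v₂ = 1.1180

heading to target = atan2(2−3, 1−-1) = -0.4636
Δθ = wrap(-0.4636 − 1.8326) = -2.2962; ω₁ = Δθ/dt₁ = -0.9185
distance = √((1−-1)² + (2−3)²) = 2.2361; v₂ = distance/dt₂ = 1.1180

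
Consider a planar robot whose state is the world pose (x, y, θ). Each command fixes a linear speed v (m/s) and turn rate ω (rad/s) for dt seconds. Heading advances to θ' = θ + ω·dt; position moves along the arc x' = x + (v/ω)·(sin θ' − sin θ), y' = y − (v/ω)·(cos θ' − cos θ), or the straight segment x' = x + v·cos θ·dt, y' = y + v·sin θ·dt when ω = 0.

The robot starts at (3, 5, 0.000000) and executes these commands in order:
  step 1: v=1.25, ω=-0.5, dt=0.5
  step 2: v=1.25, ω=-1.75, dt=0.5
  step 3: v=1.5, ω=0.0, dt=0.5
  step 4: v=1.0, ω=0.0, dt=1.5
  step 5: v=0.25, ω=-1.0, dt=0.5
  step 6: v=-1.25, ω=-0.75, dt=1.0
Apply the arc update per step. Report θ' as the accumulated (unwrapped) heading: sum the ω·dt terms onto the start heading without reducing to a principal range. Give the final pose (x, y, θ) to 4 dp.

(5.5886, 3.4969, -2.3750)

step 1: θ'=-0.2500 (R=-2.5000) → pose (3.6185, 4.9223, -0.2500)
step 2: θ'=-1.1250 (R=-0.7143) → pose (4.0863, 4.5382, -1.1250)
step 3: θ'=-1.1250 (straight) → pose (4.4097, 3.8615, -1.1250)
step 4: θ'=-1.1250 (straight) → pose (5.0564, 2.5081, -1.1250)
step 5: θ'=-1.6250 (R=-0.2500) → pose (5.0805, 2.3867, -1.6250)
step 6: θ'=-2.3750 (R=1.6667) → pose (5.5886, 3.4969, -2.3750)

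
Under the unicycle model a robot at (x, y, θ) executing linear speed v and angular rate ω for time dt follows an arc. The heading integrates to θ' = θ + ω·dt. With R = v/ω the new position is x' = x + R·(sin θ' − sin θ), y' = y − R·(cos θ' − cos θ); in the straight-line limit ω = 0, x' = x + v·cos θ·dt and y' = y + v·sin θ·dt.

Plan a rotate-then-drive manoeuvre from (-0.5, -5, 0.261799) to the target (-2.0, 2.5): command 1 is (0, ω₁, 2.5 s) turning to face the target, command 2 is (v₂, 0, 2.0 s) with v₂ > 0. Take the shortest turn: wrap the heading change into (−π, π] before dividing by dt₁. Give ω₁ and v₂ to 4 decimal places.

ω₁ = 0.6026, v₂ = 3.8243

heading to target = atan2(2.5−-5, -2−-0.5) = 1.7682
Δθ = wrap(1.7682 − 0.2618) = 1.5064; ω₁ = Δθ/dt₁ = 0.6026
distance = √((-2−-0.5)² + (2.5−-5)²) = 7.6485; v₂ = distance/dt₂ = 3.8243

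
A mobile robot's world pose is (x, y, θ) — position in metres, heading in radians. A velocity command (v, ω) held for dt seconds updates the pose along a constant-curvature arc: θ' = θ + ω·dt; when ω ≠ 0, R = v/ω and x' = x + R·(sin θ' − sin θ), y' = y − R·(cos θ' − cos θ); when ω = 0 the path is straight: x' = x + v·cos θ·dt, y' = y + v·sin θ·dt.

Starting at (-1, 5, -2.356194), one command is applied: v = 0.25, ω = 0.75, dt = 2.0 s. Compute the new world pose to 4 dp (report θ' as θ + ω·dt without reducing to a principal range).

θ' = -2.3562 + 0.75·2.0 = -0.8562
R = v/ω = 0.25/0.75 = 0.3333
x' = -1 + 0.3333·(sin -0.8562 − sin -2.3562) = -1.0161
y' = 5 − 0.3333·(cos -0.8562 − cos -2.3562) = 4.5459

(-1.0161, 4.5459, -0.8562)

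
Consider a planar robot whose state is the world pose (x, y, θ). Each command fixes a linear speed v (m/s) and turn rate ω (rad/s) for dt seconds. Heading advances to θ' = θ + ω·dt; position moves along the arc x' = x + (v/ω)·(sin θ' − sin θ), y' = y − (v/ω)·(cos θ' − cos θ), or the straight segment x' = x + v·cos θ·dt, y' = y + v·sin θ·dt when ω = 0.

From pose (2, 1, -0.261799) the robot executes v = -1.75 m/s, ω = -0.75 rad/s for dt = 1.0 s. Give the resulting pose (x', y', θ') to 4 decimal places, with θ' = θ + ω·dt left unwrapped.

(0.6257, 2.0164, -1.0118)

θ' = -0.2618 + -0.75·1.0 = -1.0118
R = v/ω = -1.75/-0.75 = 2.3333
x' = 2 + 2.3333·(sin -1.0118 − sin -0.2618) = 0.6257
y' = 1 − 2.3333·(cos -1.0118 − cos -0.2618) = 2.0164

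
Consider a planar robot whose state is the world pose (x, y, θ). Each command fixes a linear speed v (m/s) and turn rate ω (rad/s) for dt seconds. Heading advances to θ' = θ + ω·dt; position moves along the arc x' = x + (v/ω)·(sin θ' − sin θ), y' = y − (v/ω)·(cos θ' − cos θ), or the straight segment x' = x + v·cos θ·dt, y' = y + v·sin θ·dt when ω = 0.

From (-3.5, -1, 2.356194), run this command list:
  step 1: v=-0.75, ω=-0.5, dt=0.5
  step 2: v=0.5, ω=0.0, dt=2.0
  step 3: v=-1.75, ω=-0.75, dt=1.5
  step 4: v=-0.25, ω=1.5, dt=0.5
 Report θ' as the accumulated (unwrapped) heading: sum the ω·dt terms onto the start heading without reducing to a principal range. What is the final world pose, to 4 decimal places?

step 1: θ'=2.1062 (R=1.5000) → pose (-3.2706, -1.2954, 2.1062)
step 2: θ'=2.1062 (straight) → pose (-3.7807, -0.4353, 2.1062)
step 3: θ'=0.9812 (R=2.3333) → pose (-3.8482, -2.9232, 0.9812)
step 4: θ'=1.7312 (R=-0.1667) → pose (-3.8742, -3.0424, 1.7312)

(-3.8742, -3.0424, 1.7312)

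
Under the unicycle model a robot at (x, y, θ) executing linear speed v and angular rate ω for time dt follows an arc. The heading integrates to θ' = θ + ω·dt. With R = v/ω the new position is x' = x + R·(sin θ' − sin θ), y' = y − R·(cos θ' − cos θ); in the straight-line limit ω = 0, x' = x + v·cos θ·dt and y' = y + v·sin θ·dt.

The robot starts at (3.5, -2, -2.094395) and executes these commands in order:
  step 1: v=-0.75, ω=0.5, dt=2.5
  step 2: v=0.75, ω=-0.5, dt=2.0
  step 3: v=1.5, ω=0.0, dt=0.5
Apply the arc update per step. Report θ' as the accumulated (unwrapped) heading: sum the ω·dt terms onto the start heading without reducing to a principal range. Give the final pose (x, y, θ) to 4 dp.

step 1: θ'=-0.8444 (R=-1.5000) → pose (3.3223, -0.2537, -0.8444)
step 2: θ'=-1.8444 (R=-1.5000) → pose (3.6452, -1.6553, -1.8444)
step 3: θ'=-1.8444 (straight) → pose (3.4425, -2.3774, -1.8444)

(3.4425, -2.3774, -1.8444)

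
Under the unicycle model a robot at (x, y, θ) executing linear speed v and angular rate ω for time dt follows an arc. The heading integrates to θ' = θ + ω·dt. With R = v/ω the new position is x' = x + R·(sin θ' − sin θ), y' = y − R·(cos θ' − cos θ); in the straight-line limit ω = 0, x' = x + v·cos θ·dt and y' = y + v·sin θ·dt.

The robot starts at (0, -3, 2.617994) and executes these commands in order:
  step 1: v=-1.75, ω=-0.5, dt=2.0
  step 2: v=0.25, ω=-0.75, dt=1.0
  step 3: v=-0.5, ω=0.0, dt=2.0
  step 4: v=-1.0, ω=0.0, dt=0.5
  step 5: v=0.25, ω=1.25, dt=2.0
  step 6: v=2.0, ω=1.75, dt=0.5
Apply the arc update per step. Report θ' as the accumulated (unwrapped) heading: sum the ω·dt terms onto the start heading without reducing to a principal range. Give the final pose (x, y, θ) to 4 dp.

step 1: θ'=1.6180 (R=3.5000) → pose (1.7461, -5.8660, 1.6180)
step 2: θ'=0.8680 (R=-0.3333) → pose (1.8247, -5.6348, 0.8680)
step 3: θ'=0.8680 (straight) → pose (1.1784, -6.3978, 0.8680)
step 4: θ'=0.8680 (straight) → pose (0.8552, -6.7793, 0.8680)
step 5: θ'=3.3680 (R=0.2000) → pose (0.6577, -6.4552, 3.3680)
step 6: θ'=4.2430 (R=1.1429) → pose (-0.1050, -7.0519, 4.2430)

(-0.1050, -7.0519, 4.2430)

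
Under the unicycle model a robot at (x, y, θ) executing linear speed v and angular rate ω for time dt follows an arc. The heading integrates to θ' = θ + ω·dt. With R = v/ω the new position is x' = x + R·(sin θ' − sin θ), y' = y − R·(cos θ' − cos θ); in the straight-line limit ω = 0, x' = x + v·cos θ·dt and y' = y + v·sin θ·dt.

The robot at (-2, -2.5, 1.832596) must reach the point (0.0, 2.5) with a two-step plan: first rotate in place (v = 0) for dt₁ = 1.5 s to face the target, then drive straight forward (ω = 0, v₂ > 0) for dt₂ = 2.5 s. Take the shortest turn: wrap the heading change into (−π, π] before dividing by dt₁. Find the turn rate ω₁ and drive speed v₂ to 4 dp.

heading to target = atan2(2.5−-2.5, 0−-2) = 1.1903
Δθ = wrap(1.1903 − 1.8326) = -0.6423; ω₁ = Δθ/dt₁ = -0.4282
distance = √((0−-2)² + (2.5−-2.5)²) = 5.3852; v₂ = distance/dt₂ = 2.1541

ω₁ = -0.4282, v₂ = 2.1541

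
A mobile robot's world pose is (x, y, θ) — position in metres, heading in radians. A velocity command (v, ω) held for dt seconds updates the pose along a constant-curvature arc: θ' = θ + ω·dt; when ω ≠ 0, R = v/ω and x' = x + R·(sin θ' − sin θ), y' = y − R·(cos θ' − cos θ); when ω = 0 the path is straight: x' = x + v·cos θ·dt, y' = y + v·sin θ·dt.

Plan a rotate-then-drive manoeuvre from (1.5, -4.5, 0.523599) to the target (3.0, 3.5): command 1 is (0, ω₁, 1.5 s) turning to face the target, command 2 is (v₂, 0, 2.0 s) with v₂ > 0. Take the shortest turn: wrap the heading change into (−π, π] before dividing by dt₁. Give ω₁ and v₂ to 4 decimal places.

heading to target = atan2(3.5−-4.5, 3−1.5) = 1.3854
Δθ = wrap(1.3854 − 0.5236) = 0.8618; ω₁ = Δθ/dt₁ = 0.5746
distance = √((3−1.5)² + (3.5−-4.5)²) = 8.1394; v₂ = distance/dt₂ = 4.0697

ω₁ = 0.5746, v₂ = 4.0697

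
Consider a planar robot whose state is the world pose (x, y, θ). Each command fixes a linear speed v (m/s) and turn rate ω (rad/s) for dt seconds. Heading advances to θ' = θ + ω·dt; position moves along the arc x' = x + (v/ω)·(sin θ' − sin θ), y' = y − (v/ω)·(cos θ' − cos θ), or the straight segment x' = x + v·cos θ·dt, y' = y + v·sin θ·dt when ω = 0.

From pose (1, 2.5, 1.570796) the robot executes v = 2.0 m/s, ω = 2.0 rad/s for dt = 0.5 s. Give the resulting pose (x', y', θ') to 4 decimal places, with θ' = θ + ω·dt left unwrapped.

θ' = 1.5708 + 2.0·0.5 = 2.5708
R = v/ω = 2.0/2.0 = 1.0000
x' = 1 + 1.0000·(sin 2.5708 − sin 1.5708) = 0.5403
y' = 2.5 − 1.0000·(cos 2.5708 − cos 1.5708) = 3.3415

(0.5403, 3.3415, 2.5708)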